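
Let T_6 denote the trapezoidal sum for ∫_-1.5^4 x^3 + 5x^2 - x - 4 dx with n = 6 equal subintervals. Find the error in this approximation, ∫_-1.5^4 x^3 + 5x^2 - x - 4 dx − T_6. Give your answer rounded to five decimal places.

-6.73973

Exact integral: ∫_-1.5^4 f(x) dx ≈ 146.1510417.
T_6 ≈ 152.8907697.
Error ≈ 146.1510417 − 152.8907697 ≈ -6.73973.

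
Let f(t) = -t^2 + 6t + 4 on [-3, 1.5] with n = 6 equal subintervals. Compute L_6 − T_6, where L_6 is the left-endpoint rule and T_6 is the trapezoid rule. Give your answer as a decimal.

L_6 = -25.453125.
T_6 = -12.796875.
L_6 − T_6 = -12.65625.

-12.65625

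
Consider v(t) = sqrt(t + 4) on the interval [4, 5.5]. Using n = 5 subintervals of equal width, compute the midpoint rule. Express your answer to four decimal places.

4.4358

Δt = (5.5 − 4)/5 = 0.3.
Midpoints: 4.15, 4.45, 4.75, 5.05, 5.35.
v(4.15) ≈ 2.8548, v(4.45) ≈ 2.9069, v(4.75) ≈ 2.9580, v(5.05) ≈ 3.0083, v(5.35) ≈ 3.0578.
Sum = Δt · [v(4.15) + v(4.45) + v(4.75) + v(5.05) + v(5.35)].
Sum ≈ 4.4358.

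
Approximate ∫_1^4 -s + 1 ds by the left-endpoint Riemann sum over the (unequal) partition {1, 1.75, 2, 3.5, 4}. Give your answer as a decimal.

Subinterval widths: 0.75, 0.25, 1.5, 0.5.
Left endpoints: 1, 1.75, 2, 3.5.
f(1) = 0, f(1.75) = -0.75, f(2) = -1, f(3.5) = -2.5.
Sum = Σ Δs_i · f(s_i).
Sum = -2.9375.

-2.9375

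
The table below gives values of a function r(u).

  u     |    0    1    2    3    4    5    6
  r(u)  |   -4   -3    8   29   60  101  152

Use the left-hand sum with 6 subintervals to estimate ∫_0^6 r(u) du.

Δu = 1.
Sum = 1·[(-4) + (-3) + 8 + 29 + 60 + 101] = 191.

191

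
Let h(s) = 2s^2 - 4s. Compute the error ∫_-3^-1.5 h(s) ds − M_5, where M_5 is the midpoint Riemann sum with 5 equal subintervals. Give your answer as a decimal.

Exact integral: ∫_-3^-1.5 h(s) ds = 29.25.
M_5 = 29.2275.
Error = 29.25 − 29.2275 = 0.0225.

0.0225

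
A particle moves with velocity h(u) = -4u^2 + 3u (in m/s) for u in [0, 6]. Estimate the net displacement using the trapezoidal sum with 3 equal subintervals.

Δu = (6 − 0)/3 = 2.
h(0) = 0, h(2) = -10, h(4) = -52, h(6) = -126.
T_3 = (Δu/2)·[h(u_0) + 2h(u_1) + 2h(u_2) + h(u_3)].
Sum = -250.

-250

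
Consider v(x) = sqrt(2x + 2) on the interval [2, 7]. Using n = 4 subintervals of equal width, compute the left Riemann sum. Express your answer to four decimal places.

Δx = (7 − 2)/4 = 1.25.
Left endpoints: 2, 3.25, 4.5, 5.75.
v(2) ≈ 2.4495, v(3.25) ≈ 2.9155, v(4.5) ≈ 3.3166, v(5.75) ≈ 3.6742.
Sum = Δx · [v(2) + v(3.25) + v(4.5) + v(5.75)].
Sum ≈ 15.4448.

15.4448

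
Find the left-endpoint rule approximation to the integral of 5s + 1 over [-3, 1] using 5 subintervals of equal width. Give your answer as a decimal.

Δs = (1 − (-3))/5 = 0.8.
Left endpoints: -3, -2.2, -1.4, -0.6, 0.2.
f(-3) = -14, f(-2.2) = -10, f(-1.4) = -6, f(-0.6) = -2, f(0.2) = 2.
Sum = Δs · [f(-3) + f(-2.2) + f(-1.4) + f(-0.6) + f(0.2)].
Sum = -24.

-24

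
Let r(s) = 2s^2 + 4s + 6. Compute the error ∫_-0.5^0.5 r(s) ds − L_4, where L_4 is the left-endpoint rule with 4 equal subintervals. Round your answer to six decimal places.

Exact integral: ∫_-0.5^0.5 r(s) ds ≈ 6.16666667.
L_4 = 5.6875.
Error ≈ 6.16666667 − 5.6875 ≈ 0.479167.

0.479167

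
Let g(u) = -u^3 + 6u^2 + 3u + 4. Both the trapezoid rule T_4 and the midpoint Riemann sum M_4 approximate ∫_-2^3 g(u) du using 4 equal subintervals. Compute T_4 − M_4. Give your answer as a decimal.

8.7890625

T_4 = 87.109375.
M_4 = 78.3203125.
T_4 − M_4 = 8.7890625.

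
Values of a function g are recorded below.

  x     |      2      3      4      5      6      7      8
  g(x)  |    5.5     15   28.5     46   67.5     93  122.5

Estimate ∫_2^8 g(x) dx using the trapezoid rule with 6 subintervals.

314

Δx = 1.
T_6 = (1/2)·[5.5 + 2·15 + 2·28.5 + 2·46 + 2·67.5 + 2·93 + 122.5] = 314.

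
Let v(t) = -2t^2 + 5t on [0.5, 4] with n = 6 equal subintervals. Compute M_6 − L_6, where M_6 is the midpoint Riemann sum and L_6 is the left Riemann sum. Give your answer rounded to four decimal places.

-3.4878

M_6 ≈ -3.009838.
L_6 ≈ 0.478009.
M_6 − L_6 ≈ -3.4878.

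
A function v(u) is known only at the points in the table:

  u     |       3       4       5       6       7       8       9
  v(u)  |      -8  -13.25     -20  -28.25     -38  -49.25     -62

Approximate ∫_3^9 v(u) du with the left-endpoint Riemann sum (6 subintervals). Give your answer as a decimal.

Δu = 1.
Sum = 1·[(-8) + (-13.25) + (-20) + (-28.25) + (-38) + (-49.25)] = -156.75.

-156.75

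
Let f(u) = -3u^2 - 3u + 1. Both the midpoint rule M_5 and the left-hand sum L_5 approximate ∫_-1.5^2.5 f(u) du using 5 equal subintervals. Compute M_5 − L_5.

M_5 = -20.36.
L_5 = -12.68.
M_5 − L_5 = -7.68.

-7.68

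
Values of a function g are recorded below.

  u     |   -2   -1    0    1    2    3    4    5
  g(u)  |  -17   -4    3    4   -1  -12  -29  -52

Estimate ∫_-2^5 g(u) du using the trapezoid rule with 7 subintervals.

Δu = 1.
T_7 = (1/2)·[(-17) + 2·(-4) + 2·3 + 2·4 + 2·(-1) + 2·(-12) + 2·(-29) + (-52)] = -73.5.

-73.5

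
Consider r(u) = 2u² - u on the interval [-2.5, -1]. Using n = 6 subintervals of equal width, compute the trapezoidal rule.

12.40625

Δu = (-1 − (-2.5))/6 = 0.25.
r(-2.5) = 15, r(-2.25) = 12.375, r(-2) = 10, r(-1.75) = 7.875, r(-1.5) = 6, r(-1.25) = 4.375, r(-1) = 3.
T_6 = (Δu/2)·[r(u_0) + 2r(u_1) + ... + 2r(u_{5}) + r(u_6)].
Sum = 12.40625.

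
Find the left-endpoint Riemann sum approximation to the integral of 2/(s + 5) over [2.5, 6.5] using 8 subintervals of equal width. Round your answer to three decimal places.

Δs = (6.5 − 2.5)/8 = 0.5.
Left endpoints: 2.5, 3, 3.5, 4, 4.5, 5, 5.5, 6.
f(2.5) = 4/15, f(3) = 0.25, f(3.5) = 4/17, f(4) = 2/9, f(4.5) = 4/19, f(5) = 0.2, f(5.5) = 4/21, f(6) = 2/11.
Sum = Δs · [f(2.5) + f(3) + f(3.5) + ...].
Sum ≈ 0.879.

0.879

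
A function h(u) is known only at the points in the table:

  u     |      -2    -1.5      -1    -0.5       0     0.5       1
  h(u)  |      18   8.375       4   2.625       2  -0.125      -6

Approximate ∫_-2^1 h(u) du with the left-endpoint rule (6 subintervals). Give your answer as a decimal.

Δu = 0.5.
Sum = 0.5·[18 + 8.375 + 4 + 2.625 + 2 + (-0.125)] = 17.4375.

17.4375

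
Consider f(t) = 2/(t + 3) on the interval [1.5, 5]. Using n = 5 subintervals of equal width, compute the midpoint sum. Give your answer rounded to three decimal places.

Δt = (5 − 1.5)/5 = 0.7.
Midpoints: 1.85, 2.55, 3.25, 3.95, 4.65.
f(1.85) = 40/97, f(2.55) = 40/111, f(3.25) = 0.32, f(3.95) = 40/139, f(4.65) = 40/153.
Sum = Δt · [f(1.85) + f(2.55) + f(3.25) + f(3.95) + f(4.65)].
Sum ≈ 1.149.

1.149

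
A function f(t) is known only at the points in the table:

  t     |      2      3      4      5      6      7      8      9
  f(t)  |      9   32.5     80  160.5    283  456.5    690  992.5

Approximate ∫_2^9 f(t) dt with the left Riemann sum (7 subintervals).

Δt = 1.
Sum = 1·[9 + 32.5 + 80 + 160.5 + 283 + 456.5 + 690] = 1711.5.

1711.5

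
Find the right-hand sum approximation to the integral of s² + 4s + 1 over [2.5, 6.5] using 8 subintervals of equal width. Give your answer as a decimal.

Δs = (6.5 − 2.5)/8 = 0.5.
Right endpoints: 3, 3.5, 4, 4.5, 5, 5.5, 6, 6.5.
f(3) = 22, f(3.5) = 27.25, f(4) = 33, f(4.5) = 39.25, f(5) = 46, f(5.5) = 53.25, f(6) = 61, f(6.5) = 69.25.
Sum = Δs · [f(3) + f(3.5) + f(4) + ...].
Sum = 175.5.

175.5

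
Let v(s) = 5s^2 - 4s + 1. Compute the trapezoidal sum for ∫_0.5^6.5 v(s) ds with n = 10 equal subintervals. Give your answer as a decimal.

Δs = (6.5 − 0.5)/10 = 0.6.
v(0.5) = 0.25, v(1.1) = 2.65, v(1.7) = 8.65, v(2.3) = 18.25, v(2.9) = 31.45, v(3.5) = 48.25, v(4.1) = 68.65, v(4.7) = 92.65, v(5.3) = 120.25, v(5.9) = 151.45, v(6.5) = 186.25.
T_10 = (Δs/2)·[v(s_0) + 2v(s_1) + ... + 2v(s_{9}) + v(s_10)].
Sum = 381.3.

381.3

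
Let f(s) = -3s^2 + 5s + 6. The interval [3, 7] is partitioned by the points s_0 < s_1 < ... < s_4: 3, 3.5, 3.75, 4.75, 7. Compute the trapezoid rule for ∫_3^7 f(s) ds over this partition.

-198.265625

Subinterval widths: 0.5, 0.25, 1, 2.25.
f(3) = -6, f(3.5) = -13.25, f(3.75) = -17.4375, f(4.75) = -37.9375, f(7) = -106.
On each subinterval the trapezoid contributes (Δs_i/2)·[f(s_{i-1}) + f(s_i)].
Sum = -198.265625.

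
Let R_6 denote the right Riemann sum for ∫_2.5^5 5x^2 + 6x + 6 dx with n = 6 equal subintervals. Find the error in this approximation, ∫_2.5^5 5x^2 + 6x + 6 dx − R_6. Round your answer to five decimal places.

-23.01794

Exact integral: ∫_2.5^5 f(x) dx ≈ 253.5416667.
R_6 ≈ 276.5596065.
Error ≈ 253.5416667 − 276.5596065 ≈ -23.01794.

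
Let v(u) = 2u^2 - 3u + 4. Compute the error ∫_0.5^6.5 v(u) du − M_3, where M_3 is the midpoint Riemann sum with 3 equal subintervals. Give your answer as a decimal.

4

Exact integral: ∫_0.5^6.5 v(u) du = 144.
M_3 = 140.
Error = 144 − 140 = 4.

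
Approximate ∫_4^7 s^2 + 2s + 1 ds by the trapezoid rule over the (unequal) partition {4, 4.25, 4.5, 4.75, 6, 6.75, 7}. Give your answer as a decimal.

Subinterval widths: 0.25, 0.25, 0.25, 1.25, 0.75, 0.25.
f(4) = 25, f(4.25) = 27.5625, f(4.5) = 30.25, f(4.75) = 33.0625, f(6) = 49, f(6.75) = 60.0625, f(7) = 64.
On each subinterval the trapezoid contributes (Δs_i/2)·[f(s_{i-1}) + f(s_i)].
Sum = 129.40625.

129.40625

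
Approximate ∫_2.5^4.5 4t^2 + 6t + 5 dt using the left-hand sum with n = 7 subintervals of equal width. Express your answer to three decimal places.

143.061

Δt = (4.5 − 2.5)/7 = 2/7.
Left endpoints: 2.5, 39/14, 43/14, 47/14, 51/14, 55/14, 59/14.
f(2.5) = 45, f(39/14) = 2585/49, f(43/14) = 2997/49, f(47/14) = 3441/49, f(51/14) = 3917/49, f(55/14) = 4425/49, f(59/14) = 4965/49.
Sum = Δt · [f(2.5) + f(39/14) + f(43/14) + ...].
Sum ≈ 143.061.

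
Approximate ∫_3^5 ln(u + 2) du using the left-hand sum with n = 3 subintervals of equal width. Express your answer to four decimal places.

Δu = (5 − 3)/3 = 2/3.
Left endpoints: 3, 11/3, 13/3.
f(3) ≈ 1.6094, f(11/3) ≈ 1.7346, f(13/3) ≈ 1.8458.
Sum = Δu · [f(3) + f(11/3) + f(13/3)].
Sum ≈ 3.4599.

3.4599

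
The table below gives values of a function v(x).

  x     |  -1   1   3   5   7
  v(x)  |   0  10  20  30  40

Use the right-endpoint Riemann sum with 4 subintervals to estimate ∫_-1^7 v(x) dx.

200

Δx = 2.
Sum = 2·[10 + 20 + 30 + 40] = 200.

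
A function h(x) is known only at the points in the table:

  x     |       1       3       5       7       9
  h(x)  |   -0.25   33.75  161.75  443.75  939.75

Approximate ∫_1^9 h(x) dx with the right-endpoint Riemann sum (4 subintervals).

Δx = 2.
Sum = 2·[33.75 + 161.75 + 443.75 + 939.75] = 3158.

3158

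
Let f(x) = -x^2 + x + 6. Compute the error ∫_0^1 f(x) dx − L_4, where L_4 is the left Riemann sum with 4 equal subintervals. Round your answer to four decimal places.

Exact integral: ∫_0^1 f(x) dx ≈ 6.166667.
L_4 = 6.15625.
Error ≈ 6.166667 − 6.15625 ≈ 0.0104.

0.0104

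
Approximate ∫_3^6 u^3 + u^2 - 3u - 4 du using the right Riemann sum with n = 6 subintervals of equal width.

Δu = (6 − 3)/6 = 0.5.
Right endpoints: 3.5, 4, 4.5, 5, 5.5, 6.
f(3.5) = 40.625, f(4) = 64, f(4.5) = 93.875, f(5) = 131, f(5.5) = 176.125, f(6) = 230.
Sum = Δu · [f(3.5) + f(4) + f(4.5) + ...].
Sum = 367.8125.

367.8125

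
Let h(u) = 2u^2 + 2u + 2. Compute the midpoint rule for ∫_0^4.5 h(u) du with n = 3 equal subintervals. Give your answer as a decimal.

88.3125

Δu = (4.5 − 0)/3 = 1.5.
Midpoints: 0.75, 2.25, 3.75.
h(0.75) = 4.625, h(2.25) = 16.625, h(3.75) = 37.625.
Sum = Δu · [h(0.75) + h(2.25) + h(3.75)].
Sum = 88.3125.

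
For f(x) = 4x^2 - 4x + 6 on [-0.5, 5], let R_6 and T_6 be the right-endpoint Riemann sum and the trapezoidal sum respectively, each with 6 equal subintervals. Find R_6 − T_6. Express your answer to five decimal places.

R_6 ≈ 188.7060185.
T_6 ≈ 153.4143519.
R_6 − T_6 ≈ 35.29167.

35.29167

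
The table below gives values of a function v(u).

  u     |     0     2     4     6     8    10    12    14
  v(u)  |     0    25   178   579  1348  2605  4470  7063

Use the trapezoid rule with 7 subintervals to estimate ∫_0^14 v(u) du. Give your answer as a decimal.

Δu = 2.
T_7 = (2/2)·[0 + 2·25 + 2·178 + 2·579 + 2·1348 + 2·2605 + 2·4470 + 7063] = 25473.

25473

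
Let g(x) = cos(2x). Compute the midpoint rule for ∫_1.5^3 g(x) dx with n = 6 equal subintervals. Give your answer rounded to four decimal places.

-0.2125

Δx = (3 − 1.5)/6 = 0.25.
Midpoints: 1.625, 1.875, 2.125, 2.375, 2.625, 2.875.
g(1.625) ≈ -0.9941, g(1.875) ≈ -0.8206, g(2.125) ≈ -0.4461, g(2.375) ≈ 0.0376, g(2.625) ≈ 0.5121, g(2.875) ≈ 0.8612.
Sum = Δx · [g(1.625) + g(1.875) + g(2.125) + ...].
Sum ≈ -0.2125.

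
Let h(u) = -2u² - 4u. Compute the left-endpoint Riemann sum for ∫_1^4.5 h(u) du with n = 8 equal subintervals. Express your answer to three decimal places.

Δu = (4.5 − 1)/8 = 0.4375.
Left endpoints: 1, 1.4375, 1.875, 2.3125, 2.75, 3.1875, 3.625, 4.0625.
h(1) = -6, h(1.4375) = -9.8828125, h(1.875) = -14.53125, h(2.3125) = -19.9453125, h(2.75) = -26.125, h(3.1875) = -33.0703125, h(3.625) = -40.78125, h(4.0625) = -49.2578125.
Sum = Δu · [h(1) + h(1.4375) + h(1.875) + ...].
Sum ≈ -87.322.

-87.322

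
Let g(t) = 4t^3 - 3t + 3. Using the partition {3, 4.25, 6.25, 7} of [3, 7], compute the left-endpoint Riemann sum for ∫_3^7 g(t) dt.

Subinterval widths: 1.25, 2, 0.75.
Left endpoints: 3, 4.25, 6.25.
g(3) = 102, g(4.25) = 297.3125, g(6.25) = 960.8125.
Sum = Σ Δt_i · g(t_i).
Sum = 1442.734375.

1442.734375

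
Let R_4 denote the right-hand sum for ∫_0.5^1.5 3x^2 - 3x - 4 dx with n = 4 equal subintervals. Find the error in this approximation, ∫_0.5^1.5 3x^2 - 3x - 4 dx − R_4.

Exact integral: ∫_0.5^1.5 f(x) dx = -3.75.
R_4 = -3.34375.
Error = -3.75 − (-3.34375) = -0.40625.

-0.40625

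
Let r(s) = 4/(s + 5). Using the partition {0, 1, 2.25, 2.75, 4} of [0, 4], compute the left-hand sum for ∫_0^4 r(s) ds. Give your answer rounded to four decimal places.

Subinterval widths: 1, 1.25, 0.5, 1.25.
Left endpoints: 0, 1, 2.25, 2.75.
r(0) = 0.8, r(1) = 2/3, r(2.25) = 16/29, r(2.75) = 16/31.
Sum = Σ Δs_i · r(s_i).
Sum ≈ 2.5544.

2.5544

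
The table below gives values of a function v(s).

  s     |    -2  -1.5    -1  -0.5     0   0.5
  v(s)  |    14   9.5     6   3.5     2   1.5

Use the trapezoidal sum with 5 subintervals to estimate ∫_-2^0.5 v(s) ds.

14.375

Δs = 0.5.
T_5 = (0.5/2)·[14 + 2·9.5 + 2·6 + 2·3.5 + 2·2 + 1.5] = 14.375.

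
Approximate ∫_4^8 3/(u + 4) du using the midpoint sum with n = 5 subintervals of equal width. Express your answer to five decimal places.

Δu = (8 − 4)/5 = 0.8.
Midpoints: 4.4, 5.2, 6, 6.8, 7.6.
f(4.4) = 5/14, f(5.2) = 15/46, f(6) = 0.3, f(6.8) = 5/18, f(7.6) = 15/58.
Sum = Δu · [f(4.4) + f(5.2) + f(6) + f(6.8) + f(7.6)].
Sum ≈ 1.21570.

1.21570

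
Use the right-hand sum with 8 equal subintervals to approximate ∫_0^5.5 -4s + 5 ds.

-40.5625

Δs = (5.5 − 0)/8 = 0.6875.
Right endpoints: 0.6875, 1.375, 2.0625, 2.75, 3.4375, 4.125, 4.8125, 5.5.
f(0.6875) = 2.25, f(1.375) = -0.5, f(2.0625) = -3.25, f(2.75) = -6, f(3.4375) = -8.75, f(4.125) = -11.5, f(4.8125) = -14.25, f(5.5) = -17.
Sum = Δs · [f(0.6875) + f(1.375) + f(2.0625) + ...].
Sum = -40.5625.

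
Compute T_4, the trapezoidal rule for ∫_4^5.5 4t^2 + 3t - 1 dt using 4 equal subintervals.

Δt = (5.5 − 4)/4 = 0.375.
f(4) = 75, f(4.375) = 88.6875, f(4.75) = 103.5, f(5.125) = 119.4375, f(5.5) = 136.5.
T_4 = (Δt/2)·[f(t_0) + 2f(t_1) + 2f(t_2) + 2f(t_3) + f(t_4)].
Sum = 156.515625.

156.515625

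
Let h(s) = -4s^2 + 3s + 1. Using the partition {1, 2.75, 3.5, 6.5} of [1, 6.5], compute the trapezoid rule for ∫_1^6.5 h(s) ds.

-319.3125

Subinterval widths: 1.75, 0.75, 3.
h(1) = 0, h(2.75) = -21, h(3.5) = -37.5, h(6.5) = -148.5.
On each subinterval the trapezoid contributes (Δs_i/2)·[h(s_{i-1}) + h(s_i)].
Sum = -319.3125.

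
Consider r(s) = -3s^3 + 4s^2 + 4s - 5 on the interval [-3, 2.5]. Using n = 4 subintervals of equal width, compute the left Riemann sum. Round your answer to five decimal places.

146.46973

Δs = (2.5 − (-3))/4 = 1.375.
Left endpoints: -3, -1.625, -0.25, 1.125.
r(-3) = 100, r(-1.625) = 6111/512, r(-0.25) = -5.703125, r(1.125) = 149/512.
Sum = Δs · [r(-3) + r(-1.625) + r(-0.25) + r(1.125)].
Sum ≈ 146.46973.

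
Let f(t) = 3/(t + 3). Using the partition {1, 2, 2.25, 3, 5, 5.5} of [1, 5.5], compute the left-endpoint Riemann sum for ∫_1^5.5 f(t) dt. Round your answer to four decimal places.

Subinterval widths: 1, 0.25, 0.75, 2, 0.5.
Left endpoints: 1, 2, 2.25, 3, 5.
f(1) = 0.75, f(2) = 0.6, f(2.25) = 4/7, f(3) = 0.5, f(5) = 0.375.
Sum = Σ Δt_i · f(t_i).
Sum ≈ 2.5161.

2.5161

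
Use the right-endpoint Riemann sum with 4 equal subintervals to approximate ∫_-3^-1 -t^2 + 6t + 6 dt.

Δt = (-1 − (-3))/4 = 0.5.
Right endpoints: -2.5, -2, -1.5, -1.
f(-2.5) = -15.25, f(-2) = -10, f(-1.5) = -5.25, f(-1) = -1.
Sum = Δt · [f(-2.5) + f(-2) + f(-1.5) + f(-1)].
Sum = -15.75.

-15.75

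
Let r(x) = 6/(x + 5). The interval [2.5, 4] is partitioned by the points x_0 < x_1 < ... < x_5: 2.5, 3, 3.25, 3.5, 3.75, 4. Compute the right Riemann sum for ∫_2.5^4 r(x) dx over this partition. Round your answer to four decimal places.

1.0714

Subinterval widths: 0.5, 0.25, 0.25, 0.25, 0.25.
Right endpoints: 3, 3.25, 3.5, 3.75, 4.
r(3) = 0.75, r(3.25) = 8/11, r(3.5) = 12/17, r(3.75) = 24/35, r(4) = 2/3.
Sum = Σ Δx_i · r(x_i).
Sum ≈ 1.0714.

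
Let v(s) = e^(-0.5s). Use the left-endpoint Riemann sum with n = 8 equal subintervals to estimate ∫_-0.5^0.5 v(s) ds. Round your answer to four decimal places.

1.0424

Δs = (0.5 − (-0.5))/8 = 0.125.
Left endpoints: -0.5, -0.375, -0.25, -0.125, 0, 0.125, 0.25, 0.375.
v(-0.5) ≈ 1.2840, v(-0.375) ≈ 1.2062, v(-0.25) ≈ 1.1331, v(-0.125) ≈ 1.0645, v(0) ≈ 1.0000, v(0.125) ≈ 0.9394, v(0.25) ≈ 0.8825, v(0.375) ≈ 0.8290.
Sum = Δs · [v(-0.5) + v(-0.375) + v(-0.25) + ...].
Sum ≈ 1.0424.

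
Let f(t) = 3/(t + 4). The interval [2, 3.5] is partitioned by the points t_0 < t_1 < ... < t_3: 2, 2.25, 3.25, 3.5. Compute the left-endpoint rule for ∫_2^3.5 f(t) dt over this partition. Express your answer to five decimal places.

0.70845

Subinterval widths: 0.25, 1, 0.25.
Left endpoints: 2, 2.25, 3.25.
f(2) = 0.5, f(2.25) = 0.48, f(3.25) = 12/29.
Sum = Σ Δt_i · f(t_i).
Sum ≈ 0.70845.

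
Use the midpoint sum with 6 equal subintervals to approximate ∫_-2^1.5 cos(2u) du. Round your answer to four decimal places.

Δu = (1.5 − (-2))/6 = 7/12.
Midpoints: -41/24, -1.125, -13/24, 1/24, 0.625, 29/24.
f(-41/24) ≈ -0.9624, f(-1.125) ≈ -0.6282, f(-13/24) ≈ 0.4684, f(1/24) ≈ 0.9965, f(0.625) ≈ 0.3153, f(29/24) ≈ -0.7485.
Sum = Δu · [f(-41/24) + f(-1.125) + f(-13/24) + ...].
Sum ≈ -0.3260.

-0.3260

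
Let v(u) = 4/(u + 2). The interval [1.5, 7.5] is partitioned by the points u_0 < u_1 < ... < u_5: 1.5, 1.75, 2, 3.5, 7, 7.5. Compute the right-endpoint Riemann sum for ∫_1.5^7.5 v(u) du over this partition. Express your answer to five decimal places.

Subinterval widths: 0.25, 0.25, 1.5, 3.5, 0.5.
Right endpoints: 1.75, 2, 3.5, 7, 7.5.
v(1.75) = 16/15, v(2) = 1, v(3.5) = 8/11, v(7) = 4/9, v(7.5) = 8/19.
Sum = Σ Δu_i · v(u_i).
Sum ≈ 3.37366.

3.37366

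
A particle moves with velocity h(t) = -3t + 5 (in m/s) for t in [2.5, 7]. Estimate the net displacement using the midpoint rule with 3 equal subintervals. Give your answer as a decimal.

Δt = (7 − 2.5)/3 = 1.5.
Midpoints: 3.25, 4.75, 6.25.
h(3.25) = -4.75, h(4.75) = -9.25, h(6.25) = -13.75.
Sum = Δt · [h(3.25) + h(4.75) + h(6.25)].
Sum = -41.625.

-41.625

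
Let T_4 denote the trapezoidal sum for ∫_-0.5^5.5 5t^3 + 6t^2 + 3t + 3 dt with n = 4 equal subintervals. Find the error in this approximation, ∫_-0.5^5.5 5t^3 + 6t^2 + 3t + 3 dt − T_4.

-97.875

Exact integral: ∫_-0.5^5.5 f(t) dt = 1539.75.
T_4 = 1637.625.
Error = 1539.75 − 1637.625 = -97.875.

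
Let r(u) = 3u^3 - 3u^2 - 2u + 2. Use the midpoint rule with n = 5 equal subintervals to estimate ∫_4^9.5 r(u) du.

5028.1446875

Δu = (9.5 − 4)/5 = 1.1.
Midpoints: 4.55, 5.65, 6.75, 7.85, 8.95.
r(4.55) = 213.381625, r(5.65) = 436.018875, r(6.75) = 774.453125, r(7.85) = 1252.642375, r(8.95) = 1894.544625.
Sum = Δu · [r(4.55) + r(5.65) + r(6.75) + r(7.85) + r(8.95)].
Sum = 5028.1446875.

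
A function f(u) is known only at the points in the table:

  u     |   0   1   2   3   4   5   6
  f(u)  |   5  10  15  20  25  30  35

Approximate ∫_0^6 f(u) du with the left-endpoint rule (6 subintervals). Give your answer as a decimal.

Δu = 1.
Sum = 1·[5 + 10 + 15 + 20 + 25 + 30] = 105.

105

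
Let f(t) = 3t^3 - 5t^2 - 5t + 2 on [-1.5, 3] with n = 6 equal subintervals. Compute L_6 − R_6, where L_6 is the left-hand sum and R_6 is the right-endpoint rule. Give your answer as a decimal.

-26.15625

L_6 = -13.88671875.
R_6 = 12.26953125.
L_6 − R_6 = -26.15625.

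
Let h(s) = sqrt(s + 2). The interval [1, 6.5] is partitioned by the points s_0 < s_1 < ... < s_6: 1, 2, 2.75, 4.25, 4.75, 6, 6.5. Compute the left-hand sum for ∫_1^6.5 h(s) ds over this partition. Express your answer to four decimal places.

Subinterval widths: 1, 0.75, 1.5, 0.5, 1.25, 0.5.
Left endpoints: 1, 2, 2.75, 4.25, 4.75, 6.
h(1) ≈ 1.7321, h(2) ≈ 2.0000, h(2.75) ≈ 2.1794, h(4.25) ≈ 2.5000, h(4.75) ≈ 2.5981, h(6) ≈ 2.8284.
Sum = Σ Δs_i · h(s_i).
Sum ≈ 12.4130.

12.4130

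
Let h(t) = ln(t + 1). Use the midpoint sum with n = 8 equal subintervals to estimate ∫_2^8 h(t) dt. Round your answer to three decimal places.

10.484

Δt = (8 − 2)/8 = 0.75.
Midpoints: 2.375, 3.125, 3.875, 4.625, 5.375, 6.125, 6.875, 7.625.
h(2.375) ≈ 1.216, h(3.125) ≈ 1.417, h(3.875) ≈ 1.584, h(4.625) ≈ 1.727, h(5.375) ≈ 1.852, h(6.125) ≈ 1.964, h(6.875) ≈ 2.064, h(7.625) ≈ 2.155.
Sum = Δt · [h(2.375) + h(3.125) + h(3.875) + ...].
Sum ≈ 10.484.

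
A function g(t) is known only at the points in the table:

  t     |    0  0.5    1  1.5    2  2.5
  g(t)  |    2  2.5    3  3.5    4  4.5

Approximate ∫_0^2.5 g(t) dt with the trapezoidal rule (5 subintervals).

Δt = 0.5.
T_5 = (0.5/2)·[2 + 2·2.5 + 2·3 + 2·3.5 + 2·4 + 4.5] = 8.125.

8.125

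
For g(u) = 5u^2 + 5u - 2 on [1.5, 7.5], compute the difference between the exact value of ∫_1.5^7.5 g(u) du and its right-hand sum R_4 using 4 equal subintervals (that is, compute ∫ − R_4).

Exact integral: ∫_1.5^7.5 g(u) du = 820.5.
R_4 = 1056.75.
Error = 820.5 − 1056.75 = -236.25.

-236.25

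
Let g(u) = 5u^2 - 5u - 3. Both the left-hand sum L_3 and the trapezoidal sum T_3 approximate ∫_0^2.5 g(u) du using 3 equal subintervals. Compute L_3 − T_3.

-7.8125

L_3 ≈ -3.4490741.
T_3 ≈ 4.3634259.
L_3 − T_3 = -7.8125.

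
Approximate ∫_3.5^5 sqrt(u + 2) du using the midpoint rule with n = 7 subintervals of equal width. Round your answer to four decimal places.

Δu = (5 − 3.5)/7 = 3/14.
Midpoints: 101/28, 107/28, 113/28, 4.25, 125/28, 131/28, 137/28.
f(101/28) ≈ 2.3679, f(107/28) ≈ 2.4128, f(113/28) ≈ 2.4568, f(4.25) ≈ 2.5000, f(125/28) ≈ 2.5425, f(131/28) ≈ 2.5843, f(137/28) ≈ 2.6254.
Sum = Δu · [f(101/28) + f(107/28) + f(113/28) + ...].
Sum ≈ 3.7478.

3.7478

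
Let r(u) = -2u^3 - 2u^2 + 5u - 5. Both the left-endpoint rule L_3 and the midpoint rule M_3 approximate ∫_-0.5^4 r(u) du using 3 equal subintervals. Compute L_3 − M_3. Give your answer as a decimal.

L_3 = -72.
M_3 = -143.296875.
L_3 − M_3 = 71.296875.

71.296875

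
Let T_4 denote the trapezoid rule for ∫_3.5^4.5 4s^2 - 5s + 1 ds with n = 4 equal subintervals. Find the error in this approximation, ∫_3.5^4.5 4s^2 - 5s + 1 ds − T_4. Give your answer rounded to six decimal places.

-0.041667

Exact integral: ∫_3.5^4.5 f(s) ds ≈ 45.33333333.
T_4 = 45.375.
Error ≈ 45.33333333 − 45.375 ≈ -0.041667.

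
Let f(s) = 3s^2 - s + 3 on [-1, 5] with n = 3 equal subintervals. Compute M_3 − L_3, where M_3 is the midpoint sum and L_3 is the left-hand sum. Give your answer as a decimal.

M_3 = 126.
L_3 = 78.
M_3 − L_3 = 48.

48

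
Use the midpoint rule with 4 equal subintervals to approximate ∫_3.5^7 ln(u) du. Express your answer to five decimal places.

5.74123

Δu = (7 − 3.5)/4 = 0.875.
Midpoints: 3.9375, 4.8125, 5.6875, 6.5625.
f(3.9375) ≈ 1.37055, f(4.8125) ≈ 1.57122, f(5.6875) ≈ 1.73827, f(6.5625) ≈ 1.88137.
Sum = Δu · [f(3.9375) + f(4.8125) + f(5.6875) + f(6.5625)].
Sum ≈ 5.74123.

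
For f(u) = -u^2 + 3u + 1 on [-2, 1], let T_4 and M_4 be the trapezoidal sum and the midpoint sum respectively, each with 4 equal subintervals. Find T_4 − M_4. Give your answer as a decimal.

T_4 = -4.78125.
M_4 = -4.359375.
T_4 − M_4 = -0.421875.

-0.421875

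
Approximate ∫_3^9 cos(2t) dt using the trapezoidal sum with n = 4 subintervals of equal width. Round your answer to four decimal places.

-0.0251

Δt = (9 − 3)/4 = 1.5.
f(3) ≈ 0.9602, f(4.5) ≈ -0.9111, f(6) ≈ 0.8439, f(7.5) ≈ -0.7597, f(9) ≈ 0.6603.
T_4 = (Δt/2)·[f(t_0) + 2f(t_1) + 2f(t_2) + 2f(t_3) + f(t_4)].
Sum ≈ -0.0251.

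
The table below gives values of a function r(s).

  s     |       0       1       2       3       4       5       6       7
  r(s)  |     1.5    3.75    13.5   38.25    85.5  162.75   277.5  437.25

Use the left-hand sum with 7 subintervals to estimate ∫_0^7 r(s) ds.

Δs = 1.
Sum = 1·[1.5 + 3.75 + 13.5 + 38.25 + 85.5 + 162.75 + 277.5] = 582.75.

582.75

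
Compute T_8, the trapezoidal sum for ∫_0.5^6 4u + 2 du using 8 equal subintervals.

82.5

Δu = (6 − 0.5)/8 = 0.6875.
f(0.5) = 4, f(1.1875) = 6.75, f(1.875) = 9.5, f(2.5625) = 12.25, f(3.25) = 15, f(3.9375) = 17.75, f(4.625) = 20.5, f(5.3125) = 23.25, f(6) = 26.
T_8 = (Δu/2)·[f(u_0) + 2f(u_1) + ... + 2f(u_{7}) + f(u_8)].
Sum = 82.5.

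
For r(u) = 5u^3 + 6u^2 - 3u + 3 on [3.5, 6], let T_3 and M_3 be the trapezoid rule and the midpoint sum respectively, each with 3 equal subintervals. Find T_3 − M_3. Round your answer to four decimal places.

T_3 ≈ 1772.899306.
M_3 ≈ 1739.370660.
T_3 − M_3 ≈ 33.5286.

33.5286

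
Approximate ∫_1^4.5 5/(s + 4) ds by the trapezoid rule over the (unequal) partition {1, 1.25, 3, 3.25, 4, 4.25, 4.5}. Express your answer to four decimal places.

2.6740

Subinterval widths: 0.25, 1.75, 0.25, 0.75, 0.25, 0.25.
f(1) = 1, f(1.25) = 20/21, f(3) = 5/7, f(3.25) = 20/29, f(4) = 0.625, f(4.25) = 20/33, f(4.5) = 10/17.
On each subinterval the trapezoid contributes (Δs_i/2)·[f(s_{i-1}) + f(s_i)].
Sum ≈ 2.6740.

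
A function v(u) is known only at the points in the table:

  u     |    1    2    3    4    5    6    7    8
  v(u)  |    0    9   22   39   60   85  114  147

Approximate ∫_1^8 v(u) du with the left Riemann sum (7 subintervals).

329

Δu = 1.
Sum = 1·[0 + 9 + 22 + 39 + 60 + 85 + 114] = 329.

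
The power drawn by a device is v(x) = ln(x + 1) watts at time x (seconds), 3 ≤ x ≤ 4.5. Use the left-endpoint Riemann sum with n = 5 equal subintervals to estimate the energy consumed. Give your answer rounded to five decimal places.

Δx = (4.5 − 3)/5 = 0.3.
Left endpoints: 3, 3.3, 3.6, 3.9, 4.2.
v(3) ≈ 1.38629, v(3.3) ≈ 1.45862, v(3.6) ≈ 1.52606, v(3.9) ≈ 1.58924, v(4.2) ≈ 1.64866.
Sum = Δx · [v(3) + v(3.3) + v(3.6) + v(3.9) + v(4.2)].
Sum ≈ 2.28266.

2.28266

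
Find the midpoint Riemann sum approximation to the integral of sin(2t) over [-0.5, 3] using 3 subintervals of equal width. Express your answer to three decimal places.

Δt = (3 − (-0.5))/3 = 7/6.
Midpoints: 1/12, 1.25, 29/12.
f(1/12) ≈ 0.166, f(1.25) ≈ 0.598, f(29/12) ≈ -0.993.
Sum = Δt · [f(1/12) + f(1.25) + f(29/12)].
Sum ≈ -0.266.

-0.266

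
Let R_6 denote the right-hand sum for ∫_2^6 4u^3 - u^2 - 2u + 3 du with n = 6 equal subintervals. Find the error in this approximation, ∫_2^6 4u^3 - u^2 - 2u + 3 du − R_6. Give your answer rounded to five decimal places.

Exact integral: ∫_2^6 f(u) du ≈ 1190.6666667.
R_6 ≈ 1468.5925926.
Error ≈ 1190.6666667 − 1468.5925926 ≈ -277.92593.

-277.92593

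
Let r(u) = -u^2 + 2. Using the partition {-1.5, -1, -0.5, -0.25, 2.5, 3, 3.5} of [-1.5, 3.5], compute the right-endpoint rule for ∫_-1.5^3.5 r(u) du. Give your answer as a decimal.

-18.453125

Subinterval widths: 0.5, 0.5, 0.25, 2.75, 0.5, 0.5.
Right endpoints: -1, -0.5, -0.25, 2.5, 3, 3.5.
r(-1) = 1, r(-0.5) = 1.75, r(-0.25) = 1.9375, r(2.5) = -4.25, r(3) = -7, r(3.5) = -10.25.
Sum = Σ Δu_i · r(u_i).
Sum = -18.453125.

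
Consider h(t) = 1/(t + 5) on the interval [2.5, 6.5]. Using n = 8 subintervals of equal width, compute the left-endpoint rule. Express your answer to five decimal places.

0.43925

Δt = (6.5 − 2.5)/8 = 0.5.
Left endpoints: 2.5, 3, 3.5, 4, 4.5, 5, 5.5, 6.
h(2.5) = 2/15, h(3) = 0.125, h(3.5) = 2/17, h(4) = 1/9, h(4.5) = 2/19, h(5) = 0.1, h(5.5) = 2/21, h(6) = 1/11.
Sum = Δt · [h(2.5) + h(3) + h(3.5) + ...].
Sum ≈ 0.43925.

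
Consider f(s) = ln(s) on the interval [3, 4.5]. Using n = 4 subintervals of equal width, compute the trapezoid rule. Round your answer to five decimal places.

1.97121

Δs = (4.5 − 3)/4 = 0.375.
f(3) ≈ 1.09861, f(3.375) ≈ 1.21640, f(3.75) ≈ 1.32176, f(4.125) ≈ 1.41707, f(4.5) ≈ 1.50408.
T_4 = (Δs/2)·[f(s_0) + 2f(s_1) + 2f(s_2) + 2f(s_3) + f(s_4)].
Sum ≈ 1.97121.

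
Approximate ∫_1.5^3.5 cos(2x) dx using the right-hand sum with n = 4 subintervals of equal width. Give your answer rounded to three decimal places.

Δx = (3.5 − 1.5)/4 = 0.5.
Right endpoints: 2, 2.5, 3, 3.5.
f(2) ≈ -0.654, f(2.5) ≈ 0.284, f(3) ≈ 0.960, f(3.5) ≈ 0.754.
Sum = Δx · [f(2) + f(2.5) + f(3) + f(3.5)].
Sum ≈ 0.672.

0.672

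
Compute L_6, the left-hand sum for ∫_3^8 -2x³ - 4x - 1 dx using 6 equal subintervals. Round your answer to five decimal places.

Δx = (8 − 3)/6 = 5/6.
Left endpoints: 3, 23/6, 14/3, 5.5, 19/3, 43/6.
f(3) = -67, f(23/6) = -13931/108, f(14/3) = -6019/27, f(5.5) = -355.75, f(19/3) = -14429/27, f(43/6) = -82711/108.
Sum = Δx · [f(3) + f(23/6) + f(14/3) + ...].
Sum ≈ -1729.09722.

-1729.09722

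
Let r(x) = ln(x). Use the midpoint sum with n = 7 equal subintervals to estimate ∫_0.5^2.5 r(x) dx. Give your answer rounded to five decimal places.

Δx = (2.5 − 0.5)/7 = 2/7.
Midpoints: 9/14, 13/14, 17/14, 1.5, 25/14, 29/14, 33/14.
r(9/14) ≈ -0.44183, r(13/14) ≈ -0.07411, r(17/14) ≈ 0.19416, r(1.5) ≈ 0.40547, r(25/14) ≈ 0.57982, r(29/14) ≈ 0.72824, r(33/14) ≈ 0.85745.
Sum = Δx · [r(9/14) + r(13/14) + r(17/14) + ...].
Sum ≈ 0.64263.

0.64263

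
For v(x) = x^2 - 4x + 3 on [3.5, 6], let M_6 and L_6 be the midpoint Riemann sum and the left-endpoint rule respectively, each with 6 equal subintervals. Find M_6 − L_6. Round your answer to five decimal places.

2.75608

M_6 ≈ 17.6721644.
L_6 ≈ 14.9160880.
M_6 − L_6 ≈ 2.75608.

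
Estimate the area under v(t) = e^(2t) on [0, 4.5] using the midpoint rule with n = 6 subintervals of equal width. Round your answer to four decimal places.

Δt = (4.5 − 0)/6 = 0.75.
Midpoints: 0.375, 1.125, 1.875, 2.625, 3.375, 4.125.
v(0.375) ≈ 2.1170, v(1.125) ≈ 9.4877, v(1.875) ≈ 42.5211, v(2.625) ≈ 190.5663, v(3.375) ≈ 854.0588, v(4.125) ≈ 3827.6258.
Sum = Δt · [v(0.375) + v(1.125) + v(1.875) + ...].
Sum ≈ 3694.7825.

3694.7825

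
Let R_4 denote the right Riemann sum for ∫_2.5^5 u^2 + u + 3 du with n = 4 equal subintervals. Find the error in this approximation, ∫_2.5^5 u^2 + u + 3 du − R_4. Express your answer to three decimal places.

Exact integral: ∫_2.5^5 f(u) du ≈ 53.33333.
R_4 = 60.13671875.
Error ≈ 53.33333 − 60.13671875 ≈ -6.803.

-6.803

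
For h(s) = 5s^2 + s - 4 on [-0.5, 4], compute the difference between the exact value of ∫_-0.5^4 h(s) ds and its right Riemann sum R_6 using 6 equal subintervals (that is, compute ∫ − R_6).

Exact integral: ∫_-0.5^4 h(s) ds = 96.75.
R_6 = 130.078125.
Error = 96.75 − 130.078125 = -33.328125.

-33.328125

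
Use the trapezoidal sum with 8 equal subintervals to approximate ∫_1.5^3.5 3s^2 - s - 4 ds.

Δs = (3.5 − 1.5)/8 = 0.25.
f(1.5) = 1.25, f(1.75) = 3.4375, f(2) = 6, f(2.25) = 8.9375, f(2.5) = 12.25, f(2.75) = 15.9375, f(3) = 20, f(3.25) = 24.4375, f(3.5) = 29.25.
T_8 = (Δs/2)·[f(s_0) + 2f(s_1) + ... + 2f(s_{7}) + f(s_8)].
Sum = 26.5625.

26.5625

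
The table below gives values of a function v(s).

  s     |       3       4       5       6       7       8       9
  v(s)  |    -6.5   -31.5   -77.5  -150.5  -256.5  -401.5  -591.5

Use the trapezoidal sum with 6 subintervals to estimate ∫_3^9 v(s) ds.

-1216.5

Δs = 1.
T_6 = (1/2)·[(-6.5) + 2·(-31.5) + 2·(-77.5) + 2·(-150.5) + 2·(-256.5) + 2·(-401.5) + (-591.5)] = -1216.5.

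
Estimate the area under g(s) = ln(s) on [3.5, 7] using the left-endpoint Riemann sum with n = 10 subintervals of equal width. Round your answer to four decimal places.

Δs = (7 − 3.5)/10 = 0.35.
Left endpoints: 3.5, 3.85, 4.2, 4.55, 4.9, 5.25, 5.6, 5.95, 6.3, 6.65.
g(3.5) ≈ 1.2528, g(3.85) ≈ 1.3481, g(4.2) ≈ 1.4351, g(4.55) ≈ 1.5151, g(4.9) ≈ 1.5892, g(5.25) ≈ 1.6582, g(5.6) ≈ 1.7228, g(5.95) ≈ 1.7834, g(6.3) ≈ 1.8405, g(6.65) ≈ 1.8946.
Sum = Δs · [g(3.5) + g(3.85) + g(4.2) + ...].
Sum ≈ 5.6139.

5.6139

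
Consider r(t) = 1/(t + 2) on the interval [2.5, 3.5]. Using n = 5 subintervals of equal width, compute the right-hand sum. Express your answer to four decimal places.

0.1967

Δt = (3.5 − 2.5)/5 = 0.2.
Right endpoints: 2.7, 2.9, 3.1, 3.3, 3.5.
r(2.7) = 10/47, r(2.9) = 10/49, r(3.1) = 10/51, r(3.3) = 10/53, r(3.5) = 2/11.
Sum = Δt · [r(2.7) + r(2.9) + r(3.1) + r(3.3) + r(3.5)].
Sum ≈ 0.1967.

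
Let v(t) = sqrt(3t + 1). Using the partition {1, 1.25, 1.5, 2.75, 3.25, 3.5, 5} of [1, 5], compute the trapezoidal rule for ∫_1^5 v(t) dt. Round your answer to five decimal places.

Subinterval widths: 0.25, 0.25, 1.25, 0.5, 0.25, 1.5.
v(1) ≈ 2.00000, v(1.25) ≈ 2.17945, v(1.5) ≈ 2.34521, v(2.75) ≈ 3.04138, v(3.25) ≈ 3.27872, v(3.5) ≈ 3.39116, v(5) ≈ 4.00000.
On each subinterval the trapezoid contributes (Δt_i/2)·[v(t_{i-1}) + v(t_i)].
Sum ≈ 12.41177.

12.41177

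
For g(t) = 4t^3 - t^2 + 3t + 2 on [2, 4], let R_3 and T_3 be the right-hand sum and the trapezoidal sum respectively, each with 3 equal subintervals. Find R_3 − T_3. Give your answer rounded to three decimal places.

72.667

R_3 ≈ 321.18519.
T_3 ≈ 248.51852.
R_3 − T_3 ≈ 72.667.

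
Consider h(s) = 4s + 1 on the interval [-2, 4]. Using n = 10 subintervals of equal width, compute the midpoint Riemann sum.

Δs = (4 − (-2))/10 = 0.6.
Midpoints: -1.7, -1.1, -0.5, 0.1, 0.7, 1.3, 1.9, 2.5, 3.1, 3.7.
h(-1.7) = -5.8, h(-1.1) = -3.4, h(-0.5) = -1, h(0.1) = 1.4, h(0.7) = 3.8, h(1.3) = 6.2, h(1.9) = 8.6, h(2.5) = 11, h(3.1) = 13.4, h(3.7) = 15.8.
Sum = Δs · [h(-1.7) + h(-1.1) + h(-0.5) + ...].
Sum = 30.

30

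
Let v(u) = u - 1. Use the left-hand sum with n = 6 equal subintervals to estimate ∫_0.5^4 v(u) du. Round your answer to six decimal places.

3.354167

Δu = (4 − 0.5)/6 = 7/12.
Left endpoints: 0.5, 13/12, 5/3, 2.25, 17/6, 41/12.
v(0.5) = -0.5, v(13/12) = 1/12, v(5/3) = 2/3, v(2.25) = 1.25, v(17/6) = 11/6, v(41/12) = 29/12.
Sum = Δu · [v(0.5) + v(13/12) + v(5/3) + ...].
Sum ≈ 3.354167.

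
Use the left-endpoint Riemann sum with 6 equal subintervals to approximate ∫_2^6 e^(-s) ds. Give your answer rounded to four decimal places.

Δs = (6 − 2)/6 = 2/3.
Left endpoints: 2, 8/3, 10/3, 4, 14/3, 16/3.
f(2) ≈ 0.1353, f(8/3) ≈ 0.0695, f(10/3) ≈ 0.0357, f(4) ≈ 0.0183, f(14/3) ≈ 0.0094, f(16/3) ≈ 0.0048.
Sum = Δs · [f(2) + f(8/3) + f(10/3) + ...].
Sum ≈ 0.1820.

0.1820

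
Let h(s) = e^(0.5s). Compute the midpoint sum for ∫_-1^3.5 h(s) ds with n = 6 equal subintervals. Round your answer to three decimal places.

Δs = (3.5 − (-1))/6 = 0.75.
Midpoints: -0.625, 0.125, 0.875, 1.625, 2.375, 3.125.
h(-0.625) ≈ 0.732, h(0.125) ≈ 1.064, h(0.875) ≈ 1.549, h(1.625) ≈ 2.254, h(2.375) ≈ 3.279, h(3.125) ≈ 4.771.
Sum = Δs · [h(-0.625) + h(0.125) + h(0.875) + ...].
Sum ≈ 10.236.

10.236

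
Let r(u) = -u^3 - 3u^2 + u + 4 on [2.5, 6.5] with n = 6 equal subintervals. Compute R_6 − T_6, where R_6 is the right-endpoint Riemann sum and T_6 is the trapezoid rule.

-121

R_6 ≈ -787.38889.
T_6 ≈ -666.38889.
R_6 − T_6 = -121.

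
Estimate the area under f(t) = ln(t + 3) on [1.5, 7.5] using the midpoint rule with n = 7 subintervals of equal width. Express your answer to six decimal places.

11.924966

Δt = (7.5 − 1.5)/7 = 6/7.
Midpoints: 27/14, 39/14, 51/14, 4.5, 75/14, 87/14, 99/14.
f(27/14) ≈ 1.595049, f(39/14) ≈ 1.755392, f(51/14) ≈ 1.893542, f(4.5) ≈ 2.014903, f(75/14) ≈ 2.123117, f(87/14) ≈ 2.220755, f(99/14) ≈ 2.309703.
Sum = Δt · [f(27/14) + f(39/14) + f(51/14) + ...].
Sum ≈ 11.924966.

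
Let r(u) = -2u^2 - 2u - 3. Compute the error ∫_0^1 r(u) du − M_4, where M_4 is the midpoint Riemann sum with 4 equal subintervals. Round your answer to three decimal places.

Exact integral: ∫_0^1 r(u) du ≈ -4.66667.
M_4 = -4.65625.
Error ≈ -4.66667 − (-4.65625) ≈ -0.010.

-0.010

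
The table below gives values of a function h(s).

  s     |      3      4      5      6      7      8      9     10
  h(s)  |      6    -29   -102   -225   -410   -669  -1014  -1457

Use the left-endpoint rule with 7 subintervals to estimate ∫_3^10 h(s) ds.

Δs = 1.
Sum = 1·[6 + (-29) + (-102) + (-225) + (-410) + (-669) + (-1014)] = -2443.

-2443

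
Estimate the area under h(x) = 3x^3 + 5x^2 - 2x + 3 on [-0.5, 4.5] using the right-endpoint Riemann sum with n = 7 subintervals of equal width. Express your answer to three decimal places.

594.273

Δx = (4.5 − (-0.5))/7 = 5/7.
Right endpoints: 3/14, 13/14, 23/14, 33/14, 43/14, 53/14, 4.5.
h(3/14) = 7767/2744, h(13/14) = 21557/2744, h(23/14) = 72747/2744, h(33/14) = 179337/2744, h(43/14) = 359327/2744, h(53/14) = 630717/2744, h(4.5) = 368.625.
Sum = Δx · [h(3/14) + h(13/14) + h(23/14) + ...].
Sum ≈ 594.273.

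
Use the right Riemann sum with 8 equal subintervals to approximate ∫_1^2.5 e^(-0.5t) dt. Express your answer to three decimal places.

0.611

Δt = (2.5 − 1)/8 = 0.1875.
Right endpoints: 1.1875, 1.375, 1.5625, 1.75, 1.9375, 2.125, 2.3125, 2.5.
f(1.1875) ≈ 0.552, f(1.375) ≈ 0.503, f(1.5625) ≈ 0.458, f(1.75) ≈ 0.417, f(1.9375) ≈ 0.380, f(2.125) ≈ 0.346, f(2.3125) ≈ 0.315, f(2.5) ≈ 0.287.
Sum = Δt · [f(1.1875) + f(1.375) + f(1.5625) + ...].
Sum ≈ 0.611.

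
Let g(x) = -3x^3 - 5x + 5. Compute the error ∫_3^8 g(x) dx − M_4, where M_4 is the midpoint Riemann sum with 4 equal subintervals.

Exact integral: ∫_3^8 g(x) dx = -3123.75.
M_4 = -3091.5234375.
Error = -3123.75 − (-3091.5234375) = -32.2265625.

-32.2265625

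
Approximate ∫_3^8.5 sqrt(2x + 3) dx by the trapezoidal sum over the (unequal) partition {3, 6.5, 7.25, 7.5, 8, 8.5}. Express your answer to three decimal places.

20.730

Subinterval widths: 3.5, 0.75, 0.25, 0.5, 0.5.
f(3) ≈ 3.000, f(6.5) ≈ 4.000, f(7.25) ≈ 4.183, f(7.5) ≈ 4.243, f(8) ≈ 4.359, f(8.5) ≈ 4.472.
On each subinterval the trapezoid contributes (Δx_i/2)·[f(x_{i-1}) + f(x_i)].
Sum ≈ 20.730.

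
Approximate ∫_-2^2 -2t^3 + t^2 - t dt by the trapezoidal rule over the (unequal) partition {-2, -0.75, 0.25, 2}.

Subinterval widths: 1.25, 1, 1.75.
f(-2) = 22, f(-0.75) = 2.15625, f(0.25) = -0.21875, f(2) = -14.
On each subinterval the trapezoid contributes (Δt_i/2)·[f(t_{i-1}) + f(t_i)].
Sum = 3.625.

3.625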